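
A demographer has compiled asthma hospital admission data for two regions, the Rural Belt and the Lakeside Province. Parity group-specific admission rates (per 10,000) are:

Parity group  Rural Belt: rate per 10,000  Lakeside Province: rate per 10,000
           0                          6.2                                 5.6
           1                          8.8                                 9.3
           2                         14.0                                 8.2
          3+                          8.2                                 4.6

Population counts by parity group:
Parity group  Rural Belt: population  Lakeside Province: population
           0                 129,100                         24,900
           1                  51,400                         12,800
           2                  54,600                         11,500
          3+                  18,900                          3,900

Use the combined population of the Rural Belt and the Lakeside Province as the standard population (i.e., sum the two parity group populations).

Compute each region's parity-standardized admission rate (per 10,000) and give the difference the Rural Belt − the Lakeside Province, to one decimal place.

1.7

Combined standard total = 307,100; weights = 0.5015, 0.2091, 0.2152, 0.0742.
The Rural Belt: 0.5015×6.2 + 0.2091×8.8 + 0.2152×14.0 + 0.0742×8.2 = 8.5709 per 10,000.
The Lakeside Province: 0.5015×5.6 + 0.2091×9.3 + 0.2152×8.2 + 0.0742×4.6 = 6.8589 per 10,000.
Difference = 8.5709 − 6.8589 = 1.7120.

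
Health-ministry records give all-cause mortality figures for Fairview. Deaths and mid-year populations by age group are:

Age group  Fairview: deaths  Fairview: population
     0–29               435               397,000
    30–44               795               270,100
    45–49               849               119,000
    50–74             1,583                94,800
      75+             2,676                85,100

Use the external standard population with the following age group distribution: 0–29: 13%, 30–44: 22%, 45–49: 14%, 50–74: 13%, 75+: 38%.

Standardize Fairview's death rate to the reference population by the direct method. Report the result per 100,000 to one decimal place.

Age-specific rates per 100,000 for Fairview: 109.57, 294.34, 713.45, 1669.83, 3144.54.
Standard weights: 0.13, 0.22, 0.14, 0.13, 0.38.
Standardized rate: 0.1300×109.57 + 0.2200×294.34 + 0.1400×713.45 + 0.1300×1669.83 + 0.3800×3144.54 = 1590.8822 per 100,000.

1590.9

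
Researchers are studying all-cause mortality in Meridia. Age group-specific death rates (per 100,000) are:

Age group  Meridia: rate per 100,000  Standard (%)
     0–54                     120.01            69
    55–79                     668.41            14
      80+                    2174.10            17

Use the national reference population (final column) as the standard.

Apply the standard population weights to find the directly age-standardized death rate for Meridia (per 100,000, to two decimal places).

545.98

Standard weights: 0.69, 0.14, 0.17.
Standardized rate: 0.6900×120.01 + 0.1400×668.41 + 0.1700×2174.10 = 545.9813 per 100,000.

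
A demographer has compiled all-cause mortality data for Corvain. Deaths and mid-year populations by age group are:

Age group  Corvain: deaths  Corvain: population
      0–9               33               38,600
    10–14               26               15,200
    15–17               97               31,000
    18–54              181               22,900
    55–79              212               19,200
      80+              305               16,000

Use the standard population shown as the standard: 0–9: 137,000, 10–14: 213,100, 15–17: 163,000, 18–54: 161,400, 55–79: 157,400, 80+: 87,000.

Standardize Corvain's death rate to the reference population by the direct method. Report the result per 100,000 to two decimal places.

616.36

Age-specific rates per 100,000 for Corvain: 85.49, 171.05, 312.90, 790.39, 1104.17, 1906.25.
Standard total = 918,900; weights = 0.1491, 0.2319, 0.1774, 0.1756, 0.1713, 0.0947.
Standardized rate: 0.1491×85.49 + 0.2319×171.05 + 0.1774×312.90 + 0.1756×790.39 + 0.1713×1104.17 + 0.0947×1906.25 = 616.3630 per 100,000.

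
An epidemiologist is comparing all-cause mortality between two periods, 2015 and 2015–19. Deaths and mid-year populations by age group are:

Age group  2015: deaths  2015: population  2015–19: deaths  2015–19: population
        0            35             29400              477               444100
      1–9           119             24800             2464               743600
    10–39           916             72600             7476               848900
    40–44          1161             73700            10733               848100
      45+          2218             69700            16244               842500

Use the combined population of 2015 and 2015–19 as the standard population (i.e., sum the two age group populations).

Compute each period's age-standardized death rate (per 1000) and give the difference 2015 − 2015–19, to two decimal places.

4.75

Age-specific rates per 1000 for 2015: 1.190, 4.798, 12.617, 15.753, 31.822.
For 2015–19: 1.074, 3.314, 8.807, 12.655, 19.281.
Combined standard total = 3997400; weights = 0.1185, 0.1922, 0.2305, 0.2306, 0.2282.
2015: 0.1185×1.190 + 0.1922×4.798 + 0.2305×12.617 + 0.2306×15.753 + 0.2282×31.822 = 14.8663 per 1000.
2015–19: 0.1185×1.074 + 0.1922×3.314 + 0.2305×8.807 + 0.2306×12.655 + 0.2282×19.281 = 10.1125 per 1000.
Difference = 14.8663 − 10.1125 = 4.7538.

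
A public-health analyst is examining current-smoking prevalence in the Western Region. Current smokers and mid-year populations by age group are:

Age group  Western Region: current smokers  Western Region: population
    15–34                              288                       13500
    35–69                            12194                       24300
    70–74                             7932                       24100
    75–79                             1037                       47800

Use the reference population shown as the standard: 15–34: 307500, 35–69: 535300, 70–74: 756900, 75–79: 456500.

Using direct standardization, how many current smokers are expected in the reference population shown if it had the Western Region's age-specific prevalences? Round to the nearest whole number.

Age-specific rates per 1000 for the Western Region: 21.333, 501.811, 329.129, 21.695.
Expected current smokers = Σ (standard pop × age-specific rate ÷ 1000)
= 307500×21.333/1000 + 535300×501.811/1000 + 756900×329.129/1000 + 456500×21.695/1000
= 6560.00 + 268619.27 + 249117.46 + 9903.57 = 534200.30.

534200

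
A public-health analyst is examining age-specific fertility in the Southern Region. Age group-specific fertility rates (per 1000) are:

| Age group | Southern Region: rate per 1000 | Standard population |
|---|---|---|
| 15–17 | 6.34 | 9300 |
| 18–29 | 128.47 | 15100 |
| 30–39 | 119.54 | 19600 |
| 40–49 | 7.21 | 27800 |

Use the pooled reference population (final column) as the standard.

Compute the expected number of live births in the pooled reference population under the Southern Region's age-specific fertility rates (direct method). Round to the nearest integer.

4542

Expected live births = Σ (standard pop × age-specific rate ÷ 1000)
= 9300×6.34/1000 + 15100×128.47/1000 + 19600×119.54/1000 + 27800×7.21/1000
= 58.96 + 1939.90 + 2342.98 + 200.44 = 4542.28.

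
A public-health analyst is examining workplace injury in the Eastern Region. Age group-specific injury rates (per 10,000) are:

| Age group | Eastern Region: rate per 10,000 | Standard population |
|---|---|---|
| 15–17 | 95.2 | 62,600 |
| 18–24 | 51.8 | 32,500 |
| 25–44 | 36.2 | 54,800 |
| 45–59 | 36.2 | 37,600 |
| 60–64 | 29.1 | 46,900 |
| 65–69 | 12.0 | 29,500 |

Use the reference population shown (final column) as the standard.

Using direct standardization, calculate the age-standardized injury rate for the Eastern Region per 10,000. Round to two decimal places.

48.15

Standard total = 263,900; weights = 0.2372, 0.1232, 0.2077, 0.1425, 0.1777, 0.1118.
Standardized rate: 0.2372×95.2 + 0.1232×51.8 + 0.2077×36.2 + 0.1425×36.2 + 0.1777×29.1 + 0.1118×12.0 = 48.1496 per 10,000.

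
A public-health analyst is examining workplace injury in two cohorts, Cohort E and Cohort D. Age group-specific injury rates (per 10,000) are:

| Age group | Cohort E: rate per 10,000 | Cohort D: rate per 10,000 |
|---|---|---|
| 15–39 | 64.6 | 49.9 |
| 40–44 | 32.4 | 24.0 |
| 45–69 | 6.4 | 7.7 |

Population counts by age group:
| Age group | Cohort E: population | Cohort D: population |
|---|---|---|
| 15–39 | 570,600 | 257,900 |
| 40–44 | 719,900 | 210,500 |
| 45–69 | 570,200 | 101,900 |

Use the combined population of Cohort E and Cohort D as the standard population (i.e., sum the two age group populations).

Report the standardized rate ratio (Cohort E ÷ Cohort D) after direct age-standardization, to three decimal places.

1.278

Combined standard total = 2,431,000; weights = 0.3408, 0.3827, 0.2765.
Cohort E: 0.3408×64.6 + 0.3827×32.4 + 0.2765×6.4 = 36.1857 per 10,000.
Cohort D: 0.3408×49.9 + 0.3827×24.0 + 0.2765×7.7 = 28.3204 per 10,000.
Ratio = 36.1857 ÷ 28.3204 = 1.27773.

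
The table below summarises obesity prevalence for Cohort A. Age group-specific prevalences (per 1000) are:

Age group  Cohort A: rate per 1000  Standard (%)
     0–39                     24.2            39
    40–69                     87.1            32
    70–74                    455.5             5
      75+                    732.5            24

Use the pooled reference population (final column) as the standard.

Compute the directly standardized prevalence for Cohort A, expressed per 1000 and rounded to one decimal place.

Standard weights: 0.39, 0.32, 0.05, 0.24.
Standardized rate: 0.3900×24.2 + 0.3200×87.1 + 0.0500×455.5 + 0.2400×732.5 = 235.8850 per 1000.

235.9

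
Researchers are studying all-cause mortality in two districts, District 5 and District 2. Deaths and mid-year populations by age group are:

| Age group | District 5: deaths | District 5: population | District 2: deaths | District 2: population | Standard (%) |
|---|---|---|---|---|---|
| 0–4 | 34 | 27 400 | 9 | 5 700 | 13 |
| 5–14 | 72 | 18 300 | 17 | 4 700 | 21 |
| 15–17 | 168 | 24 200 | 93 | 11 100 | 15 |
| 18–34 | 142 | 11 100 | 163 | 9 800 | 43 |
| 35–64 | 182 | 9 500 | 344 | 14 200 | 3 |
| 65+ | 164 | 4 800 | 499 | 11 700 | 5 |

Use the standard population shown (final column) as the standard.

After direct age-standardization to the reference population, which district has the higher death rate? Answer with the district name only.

Age-specific rates per 1 000 for District 5: 1.241, 3.934, 6.942, 12.793, 19.158, 34.167.
For District 2: 1.579, 3.617, 8.378, 16.633, 24.225, 42.650.
Standard weights: 0.13, 0.21, 0.15, 0.43, 0.03, 0.05.
District 5: 0.1300×1.241 + 0.2100×3.934 + 0.1500×6.942 + 0.4300×12.793 + 0.0300×19.158 + 0.0500×34.167 = 9.8128 per 1 000.
District 2: 0.1300×1.579 + 0.2100×3.617 + 0.1500×8.378 + 0.4300×16.633 + 0.0300×24.225 + 0.0500×42.650 = 12.2329 per 1 000.

District 2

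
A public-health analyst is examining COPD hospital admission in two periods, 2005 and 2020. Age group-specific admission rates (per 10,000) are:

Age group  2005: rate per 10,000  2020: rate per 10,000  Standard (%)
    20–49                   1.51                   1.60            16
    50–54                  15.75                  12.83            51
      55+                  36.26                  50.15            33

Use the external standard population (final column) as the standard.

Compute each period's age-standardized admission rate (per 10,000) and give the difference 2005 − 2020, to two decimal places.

Standard weights: 0.16, 0.51, 0.33.
2005: 0.1600×1.51 + 0.5100×15.75 + 0.3300×36.26 = 20.2399 per 10,000.
2020: 0.1600×1.60 + 0.5100×12.83 + 0.3300×50.15 = 23.3488 per 10,000.
Difference = 20.2399 − 23.3488 = -3.1089.

-3.11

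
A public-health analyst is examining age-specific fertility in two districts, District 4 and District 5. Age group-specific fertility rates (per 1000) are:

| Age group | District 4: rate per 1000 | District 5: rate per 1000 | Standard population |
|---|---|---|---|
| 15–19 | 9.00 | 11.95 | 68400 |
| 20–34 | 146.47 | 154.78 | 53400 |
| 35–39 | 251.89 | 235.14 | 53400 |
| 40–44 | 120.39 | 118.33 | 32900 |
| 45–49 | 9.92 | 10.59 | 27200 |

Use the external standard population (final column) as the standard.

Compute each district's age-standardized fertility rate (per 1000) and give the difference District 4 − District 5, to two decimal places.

Standard total = 235300; weights = 0.2907, 0.2269, 0.2269, 0.1398, 0.1156.
District 4: 0.2907×9.00 + 0.2269×146.47 + 0.2269×251.89 + 0.1398×120.39 + 0.1156×9.92 = 111.0016 per 1000.
District 5: 0.2907×11.95 + 0.2269×154.78 + 0.2269×235.14 + 0.1398×118.33 + 0.1156×10.59 = 109.7332 per 1000.
Difference = 111.0016 − 109.7332 = 1.2684.

1.27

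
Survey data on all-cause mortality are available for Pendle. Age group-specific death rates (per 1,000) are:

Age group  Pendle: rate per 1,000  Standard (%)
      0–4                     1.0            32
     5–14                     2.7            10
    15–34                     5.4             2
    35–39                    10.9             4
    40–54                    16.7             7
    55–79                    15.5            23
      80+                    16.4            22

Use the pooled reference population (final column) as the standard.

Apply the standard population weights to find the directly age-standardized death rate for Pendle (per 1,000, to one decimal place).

Standard weights: 0.32, 0.10, 0.02, 0.04, 0.07, 0.23, 0.22.
Standardized rate: 0.3200×1.0 + 0.1000×2.7 + 0.0200×5.4 + 0.0400×10.9 + 0.0700×16.7 + 0.2300×15.5 + 0.2200×16.4 = 9.4760 per 1,000.

9.5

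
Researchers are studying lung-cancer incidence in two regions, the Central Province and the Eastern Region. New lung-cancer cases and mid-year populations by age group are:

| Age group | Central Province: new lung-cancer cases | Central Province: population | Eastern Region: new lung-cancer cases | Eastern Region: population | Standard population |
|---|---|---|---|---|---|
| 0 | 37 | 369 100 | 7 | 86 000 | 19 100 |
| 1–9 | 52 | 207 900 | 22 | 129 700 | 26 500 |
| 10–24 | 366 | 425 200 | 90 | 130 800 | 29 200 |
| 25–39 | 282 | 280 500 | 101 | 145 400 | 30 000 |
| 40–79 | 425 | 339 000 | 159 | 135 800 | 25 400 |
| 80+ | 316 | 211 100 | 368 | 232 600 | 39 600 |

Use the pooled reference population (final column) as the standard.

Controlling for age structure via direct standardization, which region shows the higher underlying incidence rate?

Central Province

Age-specific rates per 100 000 for the Central Province: 10.02, 25.01, 86.08, 100.53, 125.37, 149.69.
For the Eastern Region: 8.14, 16.96, 68.81, 69.46, 117.08, 158.21.
Standard total = 169 800; weights = 0.1125, 0.1561, 0.1720, 0.1767, 0.1496, 0.2332.
The Central Province: 0.1125×10.02 + 0.1561×25.01 + 0.1720×86.08 + 0.1767×100.53 + 0.1496×125.37 + 0.2332×149.69 = 91.2600 per 100 000.
The Eastern Region: 0.1125×8.14 + 0.1561×16.96 + 0.1720×68.81 + 0.1767×69.46 + 0.1496×117.08 + 0.2332×158.21 = 82.0798 per 100 000.
The crude rates (80.64 vs 86.83) would put the Eastern Region higher, but that reflects its age composition; once standardized to a common age structure, the Central Province has the higher underlying rate.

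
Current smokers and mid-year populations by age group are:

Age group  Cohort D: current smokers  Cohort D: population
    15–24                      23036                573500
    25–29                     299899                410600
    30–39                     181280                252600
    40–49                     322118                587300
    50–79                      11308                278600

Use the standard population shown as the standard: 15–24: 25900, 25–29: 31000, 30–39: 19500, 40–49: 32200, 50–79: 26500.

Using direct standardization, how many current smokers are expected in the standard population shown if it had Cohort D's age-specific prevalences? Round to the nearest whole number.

56413

Age-specific rates per 1000 for Cohort D: 40.167, 730.392, 717.656, 548.473, 40.589.
Expected current smokers = Σ (standard pop × age-specific rate ÷ 1000)
= 25900×40.167/1000 + 31000×730.392/1000 + 19500×717.656/1000 + 32200×548.473/1000 + 26500×40.589/1000
= 1040.34 + 22642.16 + 13994.30 + 17660.82 + 1075.60 = 56413.21.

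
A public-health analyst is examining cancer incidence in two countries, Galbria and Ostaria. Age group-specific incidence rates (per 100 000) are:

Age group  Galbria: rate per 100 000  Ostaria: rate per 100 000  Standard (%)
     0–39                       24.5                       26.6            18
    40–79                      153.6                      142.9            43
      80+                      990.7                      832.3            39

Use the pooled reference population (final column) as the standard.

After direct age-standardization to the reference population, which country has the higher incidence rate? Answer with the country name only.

Standard weights: 0.18, 0.43, 0.39.
Galbria: 0.1800×24.5 + 0.4300×153.6 + 0.3900×990.7 = 456.8310 per 100 000.
Ostaria: 0.1800×26.6 + 0.4300×142.9 + 0.3900×832.3 = 390.8320 per 100 000.

Galbria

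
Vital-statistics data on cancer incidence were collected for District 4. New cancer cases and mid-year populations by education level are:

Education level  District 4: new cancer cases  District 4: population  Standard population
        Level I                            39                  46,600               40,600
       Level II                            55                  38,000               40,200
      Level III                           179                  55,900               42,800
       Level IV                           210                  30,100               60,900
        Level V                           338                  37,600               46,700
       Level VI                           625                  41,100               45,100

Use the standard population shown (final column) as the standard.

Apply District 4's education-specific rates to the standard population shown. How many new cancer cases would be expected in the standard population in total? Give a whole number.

Education-specific rates per 100,000 for District 4: 83.69, 144.74, 320.21, 697.67, 898.94, 1520.68.
Expected new cancer cases = Σ (standard pop × education-specific rate ÷ 100,000)
= 40,600×83.69/100,000 + 40,200×144.74/100,000 + 42,800×320.21/100,000 + 60,900×697.67/100,000 + 46,700×898.94/100,000 + 45,100×1520.68/100,000
= 33.98 + 58.18 + 137.05 + 424.88 + 419.80 + 685.83 = 1759.73.

1760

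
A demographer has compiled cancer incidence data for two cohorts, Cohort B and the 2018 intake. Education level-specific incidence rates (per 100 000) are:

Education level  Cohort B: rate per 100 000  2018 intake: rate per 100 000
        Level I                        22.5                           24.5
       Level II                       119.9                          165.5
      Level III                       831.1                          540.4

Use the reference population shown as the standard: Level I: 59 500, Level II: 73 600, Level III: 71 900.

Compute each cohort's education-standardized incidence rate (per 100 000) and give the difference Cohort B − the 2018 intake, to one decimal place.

Standard total = 205 000; weights = 0.2902, 0.3590, 0.3507.
Cohort B: 0.2902×22.5 + 0.3590×119.9 + 0.3507×831.1 = 341.0706 per 100 000.
The 2018 intake: 0.2902×24.5 + 0.3590×165.5 + 0.3507×540.4 = 256.0649 per 100 000.
Difference = 341.0706 − 256.0649 = 85.0057.

85.0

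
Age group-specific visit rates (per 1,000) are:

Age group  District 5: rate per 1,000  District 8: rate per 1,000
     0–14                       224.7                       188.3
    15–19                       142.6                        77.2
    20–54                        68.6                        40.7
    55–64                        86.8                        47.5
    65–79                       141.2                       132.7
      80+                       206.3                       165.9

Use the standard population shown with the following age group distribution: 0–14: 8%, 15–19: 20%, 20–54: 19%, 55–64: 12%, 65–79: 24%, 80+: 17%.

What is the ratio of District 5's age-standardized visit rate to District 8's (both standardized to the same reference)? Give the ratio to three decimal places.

Standard weights: 0.08, 0.20, 0.19, 0.12, 0.24, 0.17.
District 5: 0.0800×224.7 + 0.2000×142.6 + 0.1900×68.6 + 0.1200×86.8 + 0.2400×141.2 + 0.1700×206.3 = 138.9050 per 1,000.
District 8: 0.0800×188.3 + 0.2000×77.2 + 0.1900×40.7 + 0.1200×47.5 + 0.2400×132.7 + 0.1700×165.9 = 103.9880 per 1,000.
Ratio = 138.9050 ÷ 103.9880 = 1.33578.

1.336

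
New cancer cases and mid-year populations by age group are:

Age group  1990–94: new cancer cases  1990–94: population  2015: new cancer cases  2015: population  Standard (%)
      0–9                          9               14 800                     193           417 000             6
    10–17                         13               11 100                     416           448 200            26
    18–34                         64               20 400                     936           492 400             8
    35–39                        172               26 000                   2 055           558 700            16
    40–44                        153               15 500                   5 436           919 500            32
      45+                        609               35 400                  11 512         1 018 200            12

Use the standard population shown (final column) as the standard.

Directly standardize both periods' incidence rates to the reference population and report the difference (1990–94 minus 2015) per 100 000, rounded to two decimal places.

261.53

Age-specific rates per 100 000 for 1990–94: 60.81, 117.12, 313.73, 661.54, 987.10, 1720.34.
For 2015: 46.28, 92.82, 190.09, 367.82, 591.19, 1130.62.
Standard weights: 0.06, 0.26, 0.08, 0.16, 0.32, 0.12.
1990–94: 0.0600×60.81 + 0.2600×117.12 + 0.0800×313.73 + 0.1600×661.54 + 0.3200×987.10 + 0.1200×1720.34 = 687.3549 per 100 000.
2015: 0.0600×46.28 + 0.2600×92.82 + 0.0800×190.09 + 0.1600×367.82 + 0.3200×591.19 + 0.1200×1130.62 = 425.8229 per 100 000.
Difference = 687.3549 − 425.8229 = 261.5320.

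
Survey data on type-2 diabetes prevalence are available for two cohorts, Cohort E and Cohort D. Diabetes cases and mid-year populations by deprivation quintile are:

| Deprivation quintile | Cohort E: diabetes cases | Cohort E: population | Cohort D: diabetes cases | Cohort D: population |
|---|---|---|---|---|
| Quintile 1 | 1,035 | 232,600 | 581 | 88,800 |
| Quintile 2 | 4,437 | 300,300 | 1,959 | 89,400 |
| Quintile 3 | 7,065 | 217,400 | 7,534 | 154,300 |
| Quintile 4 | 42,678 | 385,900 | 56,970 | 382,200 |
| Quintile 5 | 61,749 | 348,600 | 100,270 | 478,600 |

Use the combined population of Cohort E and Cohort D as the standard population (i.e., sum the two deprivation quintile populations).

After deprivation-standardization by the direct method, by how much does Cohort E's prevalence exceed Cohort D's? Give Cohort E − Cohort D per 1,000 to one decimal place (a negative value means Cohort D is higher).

Deprivation-specific rates per 1,000 for Cohort E: 4.450, 14.775, 32.498, 110.593, 177.134.
For Cohort D: 6.543, 21.913, 48.827, 149.058, 209.507.
Combined standard total = 2,678,100; weights = 0.1200, 0.1455, 0.1388, 0.2868, 0.3089.
Cohort E: 0.1200×4.450 + 0.1455×14.775 + 0.1388×32.498 + 0.2868×110.593 + 0.3089×177.134 = 93.6260 per 1,000.
Cohort D: 0.1200×6.543 + 0.1455×21.913 + 0.1388×48.827 + 0.2868×149.058 + 0.3089×209.507 = 118.2132 per 1,000.
Difference = 93.6260 − 118.2132 = -24.5873.

-24.6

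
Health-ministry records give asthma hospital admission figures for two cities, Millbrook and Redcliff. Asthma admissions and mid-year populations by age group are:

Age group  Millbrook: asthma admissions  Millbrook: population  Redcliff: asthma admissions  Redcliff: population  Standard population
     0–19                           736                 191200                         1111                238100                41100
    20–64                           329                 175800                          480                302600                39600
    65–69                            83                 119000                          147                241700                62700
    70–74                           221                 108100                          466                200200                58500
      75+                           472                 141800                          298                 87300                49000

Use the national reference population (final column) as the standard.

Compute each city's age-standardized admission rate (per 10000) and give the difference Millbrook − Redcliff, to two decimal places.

-1.49

Age-specific rates per 10000 for Millbrook: 38.49, 18.71, 6.97, 20.44, 33.29.
For Redcliff: 46.66, 15.86, 6.08, 23.28, 34.14.
Standard total = 250900; weights = 0.1638, 0.1578, 0.2499, 0.2332, 0.1953.
Millbrook: 0.1638×38.49 + 0.1578×18.71 + 0.2499×6.97 + 0.2332×20.44 + 0.1953×33.29 = 22.2699 per 10000.
Redcliff: 0.1638×46.66 + 0.1578×15.86 + 0.2499×6.08 + 0.2332×23.28 + 0.1953×34.14 = 23.7608 per 10000.
Difference = 22.2699 − 23.7608 = -1.4909.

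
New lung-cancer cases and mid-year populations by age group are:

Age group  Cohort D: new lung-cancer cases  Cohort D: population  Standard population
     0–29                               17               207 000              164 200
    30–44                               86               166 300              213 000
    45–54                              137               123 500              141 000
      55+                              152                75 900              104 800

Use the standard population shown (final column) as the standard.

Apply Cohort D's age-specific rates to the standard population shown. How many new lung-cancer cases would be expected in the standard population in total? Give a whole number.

490

Age-specific rates per 100 000 for Cohort D: 8.21, 51.71, 110.93, 200.26.
Expected new lung-cancer cases = Σ (standard pop × age-specific rate ÷ 100 000)
= 164 200×8.21/100 000 + 213 000×51.71/100 000 + 141 000×110.93/100 000 + 104 800×200.26/100 000
= 13.49 + 110.15 + 156.41 + 209.88 = 489.92.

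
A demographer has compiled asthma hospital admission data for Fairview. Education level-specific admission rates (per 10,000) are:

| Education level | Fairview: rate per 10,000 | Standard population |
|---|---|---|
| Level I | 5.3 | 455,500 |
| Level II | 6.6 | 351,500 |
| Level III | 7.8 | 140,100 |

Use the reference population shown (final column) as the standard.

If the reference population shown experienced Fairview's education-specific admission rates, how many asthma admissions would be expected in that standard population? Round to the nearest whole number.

583

Expected asthma admissions = Σ (standard pop × education-specific rate ÷ 10,000)
= 455,500×5.3/10,000 + 351,500×6.6/10,000 + 140,100×7.8/10,000
= 241.41 + 231.99 + 109.28 = 582.68.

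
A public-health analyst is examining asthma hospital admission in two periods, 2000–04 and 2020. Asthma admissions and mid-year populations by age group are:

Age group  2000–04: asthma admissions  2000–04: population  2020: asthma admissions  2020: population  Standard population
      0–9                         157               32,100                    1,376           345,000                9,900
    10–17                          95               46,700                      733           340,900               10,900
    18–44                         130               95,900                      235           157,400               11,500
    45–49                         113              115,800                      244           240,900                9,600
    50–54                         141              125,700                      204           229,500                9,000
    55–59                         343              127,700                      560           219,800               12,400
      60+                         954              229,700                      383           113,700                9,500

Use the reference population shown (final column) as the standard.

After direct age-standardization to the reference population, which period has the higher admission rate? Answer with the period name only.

2000–04

Age-specific rates per 10,000 for 2000–04: 48.91, 20.34, 13.56, 9.76, 11.22, 26.86, 41.53.
For 2020: 39.88, 21.50, 14.93, 10.13, 8.89, 25.48, 33.69.
Standard total = 72,800; weights = 0.1360, 0.1497, 0.1580, 0.1319, 0.1236, 0.1703, 0.1305.
2000–04: 0.1360×48.91 + 0.1497×20.34 + 0.1580×13.56 + 0.1319×9.76 + 0.1236×11.22 + 0.1703×26.86 + 0.1305×41.53 = 24.5067 per 10,000.
2020: 0.1360×39.88 + 0.1497×21.50 + 0.1580×14.93 + 0.1319×10.13 + 0.1236×8.89 + 0.1703×25.48 + 0.1305×33.69 = 22.1715 per 10,000.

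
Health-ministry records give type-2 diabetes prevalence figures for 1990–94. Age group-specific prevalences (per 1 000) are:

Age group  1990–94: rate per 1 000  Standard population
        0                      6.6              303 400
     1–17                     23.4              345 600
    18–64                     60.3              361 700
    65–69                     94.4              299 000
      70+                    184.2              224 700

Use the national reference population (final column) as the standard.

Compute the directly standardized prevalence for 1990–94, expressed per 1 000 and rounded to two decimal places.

66.16

Standard total = 1 534 400; weights = 0.1977, 0.2252, 0.2357, 0.1949, 0.1464.
Standardized rate: 0.1977×6.6 + 0.2252×23.4 + 0.2357×60.3 + 0.1949×94.4 + 0.1464×184.2 = 66.1596 per 1 000.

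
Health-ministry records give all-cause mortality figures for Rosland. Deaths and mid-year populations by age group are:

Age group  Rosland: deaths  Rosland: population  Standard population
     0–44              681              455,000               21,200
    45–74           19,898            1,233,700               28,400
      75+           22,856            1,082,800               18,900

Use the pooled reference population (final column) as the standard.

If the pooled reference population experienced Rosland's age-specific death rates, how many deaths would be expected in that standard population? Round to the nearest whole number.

Age-specific rates per 1,000 for Rosland: 1.497, 16.129, 21.108.
Expected deaths = Σ (standard pop × age-specific rate ÷ 1,000)
= 21,200×1.497/1,000 + 28,400×16.129/1,000 + 18,900×21.108/1,000
= 31.73 + 458.06 + 398.95 = 888.73.

889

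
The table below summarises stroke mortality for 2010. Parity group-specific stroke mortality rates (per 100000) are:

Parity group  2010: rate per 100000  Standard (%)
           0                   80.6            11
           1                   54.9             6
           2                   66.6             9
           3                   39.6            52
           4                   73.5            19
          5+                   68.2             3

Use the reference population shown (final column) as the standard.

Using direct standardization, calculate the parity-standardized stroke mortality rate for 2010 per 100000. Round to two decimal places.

54.76

Standard weights: 0.11, 0.06, 0.09, 0.52, 0.19, 0.03.
Standardized rate: 0.1100×80.6 + 0.0600×54.9 + 0.0900×66.6 + 0.5200×39.6 + 0.1900×73.5 + 0.0300×68.2 = 54.7570 per 100000.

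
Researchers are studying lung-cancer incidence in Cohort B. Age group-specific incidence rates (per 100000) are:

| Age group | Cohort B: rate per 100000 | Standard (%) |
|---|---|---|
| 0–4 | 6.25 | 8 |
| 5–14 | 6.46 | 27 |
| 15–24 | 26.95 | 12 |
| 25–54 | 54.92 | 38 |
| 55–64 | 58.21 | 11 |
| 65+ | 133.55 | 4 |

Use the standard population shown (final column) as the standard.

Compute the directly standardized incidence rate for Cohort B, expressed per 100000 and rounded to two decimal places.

Standard weights: 0.08, 0.27, 0.12, 0.38, 0.11, 0.04.
Standardized rate: 0.0800×6.25 + 0.2700×6.46 + 0.1200×26.95 + 0.3800×54.92 + 0.1100×58.21 + 0.0400×133.55 = 38.0929 per 100000.

38.09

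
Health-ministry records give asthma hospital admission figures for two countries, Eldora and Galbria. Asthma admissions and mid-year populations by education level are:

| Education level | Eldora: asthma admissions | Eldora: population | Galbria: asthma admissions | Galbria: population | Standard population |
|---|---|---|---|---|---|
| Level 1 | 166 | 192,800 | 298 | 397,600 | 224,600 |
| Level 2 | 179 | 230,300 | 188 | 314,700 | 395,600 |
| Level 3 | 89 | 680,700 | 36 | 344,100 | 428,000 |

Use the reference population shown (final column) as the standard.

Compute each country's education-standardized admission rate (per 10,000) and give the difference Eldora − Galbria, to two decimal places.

Education-specific rates per 10,000 for Eldora: 8.61, 7.77, 1.31.
For Galbria: 7.49, 5.97, 1.05.
Standard total = 1,048,200; weights = 0.2143, 0.3774, 0.4083.
Eldora: 0.2143×8.61 + 0.3774×7.77 + 0.4083×1.31 = 5.3121 per 10,000.
Galbria: 0.2143×7.49 + 0.3774×5.97 + 0.4083×1.05 = 4.2878 per 10,000.
Difference = 5.3121 − 4.2878 = 1.0244.

1.02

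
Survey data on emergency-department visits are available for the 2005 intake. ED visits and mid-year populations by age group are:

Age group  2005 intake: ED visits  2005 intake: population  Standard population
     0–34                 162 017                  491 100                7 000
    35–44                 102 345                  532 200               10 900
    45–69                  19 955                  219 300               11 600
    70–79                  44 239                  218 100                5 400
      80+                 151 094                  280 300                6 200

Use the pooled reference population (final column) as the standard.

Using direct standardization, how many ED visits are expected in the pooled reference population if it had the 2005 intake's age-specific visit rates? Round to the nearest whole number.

Age-specific rates per 1 000 for the 2005 intake: 329.906, 192.306, 90.994, 202.838, 539.044.
Expected ED visits = Σ (standard pop × age-specific rate ÷ 1 000)
= 7 000×329.906/1 000 + 10 900×192.306/1 000 + 11 600×90.994/1 000 + 5 400×202.838/1 000 + 6 200×539.044/1 000
= 2309.34 + 2096.13 + 1055.53 + 1095.33 + 3342.07 = 9898.40.

9898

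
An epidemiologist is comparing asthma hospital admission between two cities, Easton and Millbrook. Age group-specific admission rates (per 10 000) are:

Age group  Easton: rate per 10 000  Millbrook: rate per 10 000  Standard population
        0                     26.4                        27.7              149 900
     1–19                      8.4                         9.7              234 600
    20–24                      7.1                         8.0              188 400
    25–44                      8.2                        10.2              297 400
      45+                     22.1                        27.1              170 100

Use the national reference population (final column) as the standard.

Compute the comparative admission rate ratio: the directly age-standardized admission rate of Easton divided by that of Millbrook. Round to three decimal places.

Standard total = 1 040 400; weights = 0.1441, 0.2255, 0.1811, 0.2859, 0.1635.
Easton: 0.1441×26.4 + 0.2255×8.4 + 0.1811×7.1 + 0.2859×8.2 + 0.1635×22.1 = 12.9407 per 10 000.
Millbrook: 0.1441×27.7 + 0.2255×9.7 + 0.1811×8.0 + 0.2859×10.2 + 0.1635×27.1 = 14.9733 per 10 000.
Ratio = 12.9407 ÷ 14.9733 = 0.86425.

0.864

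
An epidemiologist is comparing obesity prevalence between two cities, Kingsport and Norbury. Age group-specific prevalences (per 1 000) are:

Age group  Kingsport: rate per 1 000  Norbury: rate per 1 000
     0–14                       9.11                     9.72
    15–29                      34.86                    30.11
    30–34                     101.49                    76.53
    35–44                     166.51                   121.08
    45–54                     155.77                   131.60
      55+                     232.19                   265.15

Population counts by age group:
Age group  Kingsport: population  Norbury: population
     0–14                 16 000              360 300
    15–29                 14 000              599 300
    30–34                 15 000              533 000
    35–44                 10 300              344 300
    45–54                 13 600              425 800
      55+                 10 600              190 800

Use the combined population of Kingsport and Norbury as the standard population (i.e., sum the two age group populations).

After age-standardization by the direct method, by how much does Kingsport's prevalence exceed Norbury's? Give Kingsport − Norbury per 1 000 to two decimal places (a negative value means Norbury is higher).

Combined standard total = 2 533 000; weights = 0.1486, 0.2421, 0.2163, 0.1400, 0.1735, 0.0795.
Kingsport: 0.1486×9.11 + 0.2421×34.86 + 0.2163×101.49 + 0.1400×166.51 + 0.1735×155.77 + 0.0795×232.19 = 100.5437 per 1 000.
Norbury: 0.1486×9.72 + 0.2421×30.11 + 0.2163×76.53 + 0.1400×121.08 + 0.1735×131.60 + 0.0795×265.15 = 86.1523 per 1 000.
Difference = 100.5437 − 86.1523 = 14.3914.

14.39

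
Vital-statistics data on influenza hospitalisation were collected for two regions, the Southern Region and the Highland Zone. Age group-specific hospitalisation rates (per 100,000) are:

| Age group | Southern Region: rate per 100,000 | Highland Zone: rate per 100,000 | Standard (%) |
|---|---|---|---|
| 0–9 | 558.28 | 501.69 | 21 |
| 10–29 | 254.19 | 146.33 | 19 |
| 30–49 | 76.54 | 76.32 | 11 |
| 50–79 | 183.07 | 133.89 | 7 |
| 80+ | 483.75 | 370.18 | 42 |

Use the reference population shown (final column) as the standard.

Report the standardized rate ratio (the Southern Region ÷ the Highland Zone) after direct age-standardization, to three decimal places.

1.273

Standard weights: 0.21, 0.19, 0.11, 0.07, 0.42.
The Southern Region: 0.2100×558.28 + 0.1900×254.19 + 0.1100×76.54 + 0.0700×183.07 + 0.4200×483.75 = 389.9442 per 100,000.
The Highland Zone: 0.2100×501.69 + 0.1900×146.33 + 0.1100×76.32 + 0.0700×133.89 + 0.4200×370.18 = 306.4007 per 100,000.
Ratio = 389.9442 ÷ 306.4007 = 1.27266.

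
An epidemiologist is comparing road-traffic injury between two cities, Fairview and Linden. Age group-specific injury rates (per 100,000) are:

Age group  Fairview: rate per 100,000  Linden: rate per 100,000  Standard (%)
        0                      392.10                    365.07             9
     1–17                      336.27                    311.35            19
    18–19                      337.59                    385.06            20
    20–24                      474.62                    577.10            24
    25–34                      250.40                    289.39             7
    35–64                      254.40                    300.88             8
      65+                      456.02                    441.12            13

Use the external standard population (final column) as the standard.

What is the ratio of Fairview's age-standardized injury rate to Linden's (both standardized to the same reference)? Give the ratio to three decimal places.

0.923

Standard weights: 0.09, 0.19, 0.20, 0.24, 0.07, 0.08, 0.13.
Fairview: 0.0900×392.10 + 0.1900×336.27 + 0.2000×337.59 + 0.2400×474.62 + 0.0700×250.40 + 0.0800×254.40 + 0.1300×456.02 = 377.7697 per 100,000.
Linden: 0.0900×365.07 + 0.1900×311.35 + 0.2000×385.06 + 0.2400×577.10 + 0.0700×289.39 + 0.0800×300.88 + 0.1300×441.12 = 409.2021 per 100,000.
Ratio = 377.7697 ÷ 409.2021 = 0.92319.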